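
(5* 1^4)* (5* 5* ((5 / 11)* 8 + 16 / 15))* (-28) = -543200 / 33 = -16460.61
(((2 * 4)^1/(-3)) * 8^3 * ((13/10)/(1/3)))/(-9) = 26624/45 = 591.64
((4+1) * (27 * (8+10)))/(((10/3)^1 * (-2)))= -729/2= -364.50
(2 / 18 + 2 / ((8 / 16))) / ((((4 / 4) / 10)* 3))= 370 / 27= 13.70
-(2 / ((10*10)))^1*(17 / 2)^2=-289 / 200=-1.44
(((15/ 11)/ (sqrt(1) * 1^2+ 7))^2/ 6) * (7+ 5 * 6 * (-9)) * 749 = -14774025/ 15488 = -953.90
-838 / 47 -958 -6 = -981.83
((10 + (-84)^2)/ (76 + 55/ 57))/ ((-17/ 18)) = -7249716/ 74579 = -97.21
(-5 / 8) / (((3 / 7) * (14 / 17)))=-85 / 48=-1.77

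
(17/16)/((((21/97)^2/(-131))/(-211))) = 626595.93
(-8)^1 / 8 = -1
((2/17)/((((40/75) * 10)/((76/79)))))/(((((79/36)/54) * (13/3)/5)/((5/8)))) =0.38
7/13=0.54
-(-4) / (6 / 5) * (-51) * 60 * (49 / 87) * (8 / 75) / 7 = -7616 / 87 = -87.54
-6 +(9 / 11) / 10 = -651 / 110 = -5.92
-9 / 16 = -0.56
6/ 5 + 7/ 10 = 19/ 10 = 1.90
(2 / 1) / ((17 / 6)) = 12 / 17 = 0.71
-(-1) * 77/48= 77/48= 1.60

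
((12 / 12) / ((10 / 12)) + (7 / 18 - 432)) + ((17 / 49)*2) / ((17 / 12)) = -1895953 / 4410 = -429.92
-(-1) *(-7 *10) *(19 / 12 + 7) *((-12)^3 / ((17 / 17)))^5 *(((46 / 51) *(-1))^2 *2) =4352871623512157061120 / 289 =15061839527723726855.09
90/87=1.03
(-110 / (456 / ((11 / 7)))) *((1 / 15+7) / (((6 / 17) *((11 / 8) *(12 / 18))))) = -9911 / 1197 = -8.28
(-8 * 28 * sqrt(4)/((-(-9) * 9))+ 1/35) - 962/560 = -163753/22680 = -7.22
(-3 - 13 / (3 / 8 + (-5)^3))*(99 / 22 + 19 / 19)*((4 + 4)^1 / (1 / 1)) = -127028 / 997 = -127.41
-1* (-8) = 8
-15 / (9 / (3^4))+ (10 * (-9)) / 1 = -225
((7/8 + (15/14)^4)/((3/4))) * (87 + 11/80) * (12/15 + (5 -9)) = -815.26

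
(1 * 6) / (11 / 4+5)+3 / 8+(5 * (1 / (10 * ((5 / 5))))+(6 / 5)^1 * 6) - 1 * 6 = 3533 / 1240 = 2.85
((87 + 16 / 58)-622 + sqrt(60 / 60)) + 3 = -15391 / 29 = -530.72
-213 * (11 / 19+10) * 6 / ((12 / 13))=-556569 / 38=-14646.55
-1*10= -10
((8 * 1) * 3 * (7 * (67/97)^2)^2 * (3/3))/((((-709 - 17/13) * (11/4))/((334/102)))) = -0.45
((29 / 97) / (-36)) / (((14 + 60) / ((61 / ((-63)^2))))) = -1769 / 1025621352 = -0.00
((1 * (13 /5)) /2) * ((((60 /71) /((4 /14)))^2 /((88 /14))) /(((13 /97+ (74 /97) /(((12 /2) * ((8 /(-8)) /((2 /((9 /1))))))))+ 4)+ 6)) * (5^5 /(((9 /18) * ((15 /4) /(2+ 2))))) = 250245450000 /209660231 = 1193.58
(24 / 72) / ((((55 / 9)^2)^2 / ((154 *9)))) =275562 / 831875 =0.33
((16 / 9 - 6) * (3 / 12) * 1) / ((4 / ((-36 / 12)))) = 19 / 24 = 0.79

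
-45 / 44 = -1.02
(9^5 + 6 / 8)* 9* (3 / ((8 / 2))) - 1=6377357 / 16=398584.81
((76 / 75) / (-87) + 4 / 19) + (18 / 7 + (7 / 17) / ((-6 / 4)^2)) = 4841146 / 1639225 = 2.95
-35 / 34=-1.03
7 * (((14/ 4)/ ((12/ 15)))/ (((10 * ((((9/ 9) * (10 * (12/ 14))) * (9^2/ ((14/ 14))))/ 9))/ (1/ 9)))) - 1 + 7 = 466903/ 77760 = 6.00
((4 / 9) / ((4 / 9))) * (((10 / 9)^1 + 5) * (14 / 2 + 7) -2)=752 / 9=83.56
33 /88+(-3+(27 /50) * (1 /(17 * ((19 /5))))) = -33807 /12920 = -2.62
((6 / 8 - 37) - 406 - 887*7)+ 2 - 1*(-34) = -26461 / 4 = -6615.25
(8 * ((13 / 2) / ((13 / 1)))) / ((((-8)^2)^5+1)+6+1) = 1 / 268435458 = 0.00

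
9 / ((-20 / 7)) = -63 / 20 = -3.15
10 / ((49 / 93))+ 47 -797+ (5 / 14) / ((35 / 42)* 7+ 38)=-9420555 / 12887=-731.01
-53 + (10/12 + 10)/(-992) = -315521/5952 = -53.01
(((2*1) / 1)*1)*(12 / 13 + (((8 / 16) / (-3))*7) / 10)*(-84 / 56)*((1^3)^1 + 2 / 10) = -1887 / 650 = -2.90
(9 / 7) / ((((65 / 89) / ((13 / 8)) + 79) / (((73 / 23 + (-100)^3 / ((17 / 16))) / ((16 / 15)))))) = -1473835029795 / 103217744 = -14278.89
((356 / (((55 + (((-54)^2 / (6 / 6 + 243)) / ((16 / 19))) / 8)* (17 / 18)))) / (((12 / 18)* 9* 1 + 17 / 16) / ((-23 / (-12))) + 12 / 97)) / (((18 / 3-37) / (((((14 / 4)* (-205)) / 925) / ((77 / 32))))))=97634757967872 / 5385865697671855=0.02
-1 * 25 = -25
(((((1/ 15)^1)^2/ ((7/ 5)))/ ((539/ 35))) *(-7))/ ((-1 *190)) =1/ 131670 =0.00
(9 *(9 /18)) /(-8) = -9 /16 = -0.56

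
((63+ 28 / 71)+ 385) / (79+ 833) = 2653 / 5396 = 0.49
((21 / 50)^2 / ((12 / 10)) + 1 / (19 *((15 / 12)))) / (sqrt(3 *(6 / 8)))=3593 / 28500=0.13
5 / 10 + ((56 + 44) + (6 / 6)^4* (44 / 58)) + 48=8657 / 58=149.26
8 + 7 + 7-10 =12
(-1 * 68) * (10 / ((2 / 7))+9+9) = -3604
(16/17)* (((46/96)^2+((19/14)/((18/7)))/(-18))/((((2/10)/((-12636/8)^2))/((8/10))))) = 511653753/272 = 1881079.97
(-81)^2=6561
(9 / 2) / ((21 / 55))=165 / 14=11.79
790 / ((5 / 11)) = 1738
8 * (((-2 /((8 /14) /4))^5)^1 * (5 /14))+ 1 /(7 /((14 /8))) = -6146559 /4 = -1536639.75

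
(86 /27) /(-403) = -86 /10881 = -0.01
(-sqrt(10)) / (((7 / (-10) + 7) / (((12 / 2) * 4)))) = -80 * sqrt(10) / 21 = -12.05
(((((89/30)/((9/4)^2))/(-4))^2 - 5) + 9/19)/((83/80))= -2021653664/465601365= -4.34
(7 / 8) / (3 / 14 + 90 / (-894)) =7301 / 948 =7.70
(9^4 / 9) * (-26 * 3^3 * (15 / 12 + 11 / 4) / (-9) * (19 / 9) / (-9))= -53352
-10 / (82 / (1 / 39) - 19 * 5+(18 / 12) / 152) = -608 / 188663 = -0.00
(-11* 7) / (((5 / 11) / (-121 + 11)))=18634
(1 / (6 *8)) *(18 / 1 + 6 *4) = 7 / 8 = 0.88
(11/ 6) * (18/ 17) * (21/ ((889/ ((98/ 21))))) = 462/ 2159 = 0.21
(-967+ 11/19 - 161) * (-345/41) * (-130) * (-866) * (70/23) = 2532154989000/779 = 3250519883.18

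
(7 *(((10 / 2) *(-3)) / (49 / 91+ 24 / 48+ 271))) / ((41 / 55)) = -13650 / 26363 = -0.52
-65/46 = -1.41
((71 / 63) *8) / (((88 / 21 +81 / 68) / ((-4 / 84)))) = -38624 / 484155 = -0.08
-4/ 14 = -2/ 7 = -0.29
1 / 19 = 0.05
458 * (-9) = -4122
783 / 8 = 97.88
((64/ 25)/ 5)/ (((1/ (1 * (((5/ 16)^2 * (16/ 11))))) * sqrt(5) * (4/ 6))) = 6 * sqrt(5)/ 275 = 0.05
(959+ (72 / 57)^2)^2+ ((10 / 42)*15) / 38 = 1683540780225 / 1824494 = 922743.94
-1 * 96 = -96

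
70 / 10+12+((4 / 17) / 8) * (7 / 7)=647 / 34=19.03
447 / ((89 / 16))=7152 / 89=80.36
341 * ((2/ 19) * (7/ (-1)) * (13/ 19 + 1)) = -152768/ 361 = -423.18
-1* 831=-831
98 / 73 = 1.34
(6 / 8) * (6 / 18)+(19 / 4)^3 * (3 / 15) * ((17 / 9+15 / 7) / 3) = 878653 / 30240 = 29.06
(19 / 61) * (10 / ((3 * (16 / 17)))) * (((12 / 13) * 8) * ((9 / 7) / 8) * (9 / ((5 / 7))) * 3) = 78489 / 1586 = 49.49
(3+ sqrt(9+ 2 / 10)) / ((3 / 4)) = 4+ 4* sqrt(230) / 15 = 8.04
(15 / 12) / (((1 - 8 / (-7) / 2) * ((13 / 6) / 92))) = 4830 / 143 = 33.78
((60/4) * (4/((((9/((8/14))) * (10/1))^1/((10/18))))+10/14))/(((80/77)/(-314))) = -3302.09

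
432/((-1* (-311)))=432/311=1.39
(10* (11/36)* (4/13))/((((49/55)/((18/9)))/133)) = 229900/819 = 280.71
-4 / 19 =-0.21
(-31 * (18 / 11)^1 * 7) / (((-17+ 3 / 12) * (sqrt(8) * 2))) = 1953 * sqrt(2) / 737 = 3.75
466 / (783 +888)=0.28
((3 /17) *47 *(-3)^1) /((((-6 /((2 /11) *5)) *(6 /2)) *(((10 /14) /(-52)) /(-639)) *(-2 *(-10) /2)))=5466006 /935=5846.00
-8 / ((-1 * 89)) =8 / 89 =0.09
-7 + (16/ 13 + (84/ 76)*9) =4.18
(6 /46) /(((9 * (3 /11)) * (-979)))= -1 /18423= -0.00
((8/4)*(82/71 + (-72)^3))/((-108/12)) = 53001052/639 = 82943.74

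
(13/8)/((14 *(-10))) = -13/1120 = -0.01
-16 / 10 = -8 / 5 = -1.60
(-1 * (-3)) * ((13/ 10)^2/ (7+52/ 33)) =16731/ 28300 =0.59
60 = 60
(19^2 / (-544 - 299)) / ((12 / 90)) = -1805 / 562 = -3.21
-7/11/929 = -7/10219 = -0.00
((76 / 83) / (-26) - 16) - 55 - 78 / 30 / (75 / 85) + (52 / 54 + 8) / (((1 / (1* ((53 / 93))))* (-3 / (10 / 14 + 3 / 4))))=-217559053211 / 2844837450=-76.48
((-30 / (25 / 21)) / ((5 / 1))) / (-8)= 63 / 100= 0.63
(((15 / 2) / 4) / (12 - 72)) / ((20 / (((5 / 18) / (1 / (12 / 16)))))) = -1 / 3072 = -0.00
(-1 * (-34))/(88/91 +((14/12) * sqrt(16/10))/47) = 13532599080/384490391 - 138946899 * sqrt(10)/384490391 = 34.05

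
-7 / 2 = -3.50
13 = 13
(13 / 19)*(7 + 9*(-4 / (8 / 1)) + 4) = 4.45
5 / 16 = 0.31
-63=-63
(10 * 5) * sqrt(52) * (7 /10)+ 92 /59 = 92 /59+ 70 * sqrt(13) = 253.95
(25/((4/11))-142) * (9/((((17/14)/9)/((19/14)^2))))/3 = -2855871/952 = -2999.86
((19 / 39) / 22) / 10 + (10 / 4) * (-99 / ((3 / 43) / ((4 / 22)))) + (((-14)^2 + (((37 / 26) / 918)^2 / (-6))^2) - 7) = -293016475739577242511161 / 642583111204322196480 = -456.00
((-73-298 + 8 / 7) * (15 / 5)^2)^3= -12650965739901 / 343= -36883282040.53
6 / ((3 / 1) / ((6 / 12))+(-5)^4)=6 / 631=0.01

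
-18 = -18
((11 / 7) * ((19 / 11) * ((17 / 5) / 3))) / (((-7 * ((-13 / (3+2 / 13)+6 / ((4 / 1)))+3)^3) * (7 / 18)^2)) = -19233921312 / 357640955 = -53.78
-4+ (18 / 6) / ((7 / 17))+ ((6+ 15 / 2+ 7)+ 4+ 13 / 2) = 240 / 7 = 34.29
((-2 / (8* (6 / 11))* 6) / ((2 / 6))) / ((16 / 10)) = -165 / 32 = -5.16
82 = 82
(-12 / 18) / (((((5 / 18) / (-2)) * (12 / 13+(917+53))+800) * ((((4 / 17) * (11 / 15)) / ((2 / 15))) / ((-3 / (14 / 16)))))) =31824 / 11984665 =0.00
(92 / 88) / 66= 0.02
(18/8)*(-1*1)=-9/4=-2.25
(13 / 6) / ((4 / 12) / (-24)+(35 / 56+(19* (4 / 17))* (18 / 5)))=3315 / 25559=0.13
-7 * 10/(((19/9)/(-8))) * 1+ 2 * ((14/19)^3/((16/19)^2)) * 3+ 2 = 82277/304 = 270.65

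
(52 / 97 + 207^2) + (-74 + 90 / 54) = 12448166 / 291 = 42777.20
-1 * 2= -2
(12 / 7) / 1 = 12 / 7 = 1.71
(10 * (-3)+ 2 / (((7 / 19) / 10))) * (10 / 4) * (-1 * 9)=-3825 / 7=-546.43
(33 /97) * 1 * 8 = 264 /97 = 2.72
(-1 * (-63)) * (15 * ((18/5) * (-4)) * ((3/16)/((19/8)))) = -1074.32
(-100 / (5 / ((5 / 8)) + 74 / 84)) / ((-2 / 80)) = 168000 / 373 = 450.40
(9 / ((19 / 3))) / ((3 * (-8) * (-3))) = 3 / 152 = 0.02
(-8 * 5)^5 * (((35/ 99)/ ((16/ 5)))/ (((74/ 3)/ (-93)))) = 17360000000/ 407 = 42653562.65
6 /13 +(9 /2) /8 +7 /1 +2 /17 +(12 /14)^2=1537957 /173264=8.88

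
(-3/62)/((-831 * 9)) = 1/154566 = 0.00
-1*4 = -4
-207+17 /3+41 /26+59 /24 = -20519 /104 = -197.30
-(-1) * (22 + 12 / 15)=114 / 5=22.80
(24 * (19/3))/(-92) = -38/23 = -1.65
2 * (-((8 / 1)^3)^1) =-1024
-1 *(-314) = 314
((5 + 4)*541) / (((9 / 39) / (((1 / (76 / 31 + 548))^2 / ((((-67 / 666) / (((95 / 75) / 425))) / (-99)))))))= 0.20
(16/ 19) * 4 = 64/ 19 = 3.37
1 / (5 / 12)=12 / 5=2.40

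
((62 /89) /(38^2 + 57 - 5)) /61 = 31 /4060892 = 0.00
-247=-247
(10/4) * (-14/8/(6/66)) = -48.12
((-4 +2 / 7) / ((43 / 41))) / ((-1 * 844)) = 533 / 127022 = 0.00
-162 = -162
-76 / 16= -19 / 4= -4.75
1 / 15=0.07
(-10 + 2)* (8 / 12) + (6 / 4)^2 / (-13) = -859 / 156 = -5.51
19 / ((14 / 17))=323 / 14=23.07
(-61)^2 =3721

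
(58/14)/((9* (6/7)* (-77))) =-29/4158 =-0.01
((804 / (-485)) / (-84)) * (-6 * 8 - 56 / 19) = -64856 / 64505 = -1.01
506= 506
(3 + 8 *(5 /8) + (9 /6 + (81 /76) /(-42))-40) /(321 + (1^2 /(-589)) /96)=-12082188 /127054361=-0.10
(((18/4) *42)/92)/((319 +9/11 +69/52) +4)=3861/611087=0.01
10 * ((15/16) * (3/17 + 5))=825/17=48.53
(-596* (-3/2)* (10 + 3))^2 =135070884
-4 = -4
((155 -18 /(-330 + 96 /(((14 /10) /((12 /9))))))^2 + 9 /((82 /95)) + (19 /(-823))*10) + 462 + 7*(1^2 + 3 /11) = 12696032311228199 /517582189850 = 24529.50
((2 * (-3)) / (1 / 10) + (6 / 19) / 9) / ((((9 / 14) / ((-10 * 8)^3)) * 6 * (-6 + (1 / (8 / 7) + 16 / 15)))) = -490004480000 / 249831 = -1961343.79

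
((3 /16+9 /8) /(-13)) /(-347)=21 /72176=0.00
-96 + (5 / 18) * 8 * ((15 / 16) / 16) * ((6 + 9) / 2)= -12163 / 128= -95.02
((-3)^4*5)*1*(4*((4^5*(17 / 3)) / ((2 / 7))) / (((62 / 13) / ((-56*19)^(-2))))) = 477360 / 78337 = 6.09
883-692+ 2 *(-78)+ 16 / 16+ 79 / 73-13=1758 / 73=24.08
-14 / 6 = -7 / 3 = -2.33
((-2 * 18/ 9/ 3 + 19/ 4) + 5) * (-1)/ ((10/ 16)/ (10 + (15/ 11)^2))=-57974/ 363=-159.71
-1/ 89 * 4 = -4/ 89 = -0.04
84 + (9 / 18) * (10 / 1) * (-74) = -286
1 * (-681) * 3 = -2043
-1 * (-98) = 98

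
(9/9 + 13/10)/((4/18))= 10.35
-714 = -714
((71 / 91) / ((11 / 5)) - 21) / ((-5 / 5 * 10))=10333 / 5005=2.06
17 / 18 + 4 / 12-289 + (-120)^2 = 254021 / 18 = 14112.28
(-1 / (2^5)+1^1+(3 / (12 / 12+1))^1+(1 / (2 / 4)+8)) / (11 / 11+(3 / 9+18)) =0.64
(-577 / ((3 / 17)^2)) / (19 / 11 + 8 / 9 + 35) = -1834283 / 3724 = -492.56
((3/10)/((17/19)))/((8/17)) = 57/80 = 0.71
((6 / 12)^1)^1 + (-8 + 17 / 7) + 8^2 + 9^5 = 827511 / 14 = 59107.93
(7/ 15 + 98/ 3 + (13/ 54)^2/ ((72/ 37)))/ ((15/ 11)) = 382946443/ 15746400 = 24.32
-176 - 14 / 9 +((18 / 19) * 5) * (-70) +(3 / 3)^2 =-86891 / 171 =-508.13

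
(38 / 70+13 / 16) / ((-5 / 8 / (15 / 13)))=-2277 / 910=-2.50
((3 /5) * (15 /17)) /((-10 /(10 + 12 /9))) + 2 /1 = 1.40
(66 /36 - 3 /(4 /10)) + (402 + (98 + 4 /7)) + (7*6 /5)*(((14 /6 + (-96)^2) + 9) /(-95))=-3201833 /9975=-320.99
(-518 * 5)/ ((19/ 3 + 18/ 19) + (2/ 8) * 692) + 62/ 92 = -115579/ 8441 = -13.69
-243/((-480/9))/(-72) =-81/1280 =-0.06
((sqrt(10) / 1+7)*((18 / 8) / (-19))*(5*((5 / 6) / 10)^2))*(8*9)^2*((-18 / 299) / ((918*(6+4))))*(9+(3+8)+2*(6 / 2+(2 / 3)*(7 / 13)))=4689*sqrt(10) / 1255501+32823 / 1255501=0.04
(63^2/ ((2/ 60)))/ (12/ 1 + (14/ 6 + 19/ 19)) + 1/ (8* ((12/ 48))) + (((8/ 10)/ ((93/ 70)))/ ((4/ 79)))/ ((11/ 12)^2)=1342423031/ 172546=7780.09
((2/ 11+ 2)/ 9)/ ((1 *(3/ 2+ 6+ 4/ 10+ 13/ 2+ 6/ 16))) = 320/ 19503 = 0.02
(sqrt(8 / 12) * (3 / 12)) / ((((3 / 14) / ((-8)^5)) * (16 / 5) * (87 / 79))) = -2831360 * sqrt(6) / 783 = -8857.46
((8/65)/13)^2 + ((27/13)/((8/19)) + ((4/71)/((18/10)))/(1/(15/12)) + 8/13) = 20394144443/3650095800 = 5.59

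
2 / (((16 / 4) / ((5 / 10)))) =1 / 4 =0.25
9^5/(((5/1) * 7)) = 59049/35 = 1687.11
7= 7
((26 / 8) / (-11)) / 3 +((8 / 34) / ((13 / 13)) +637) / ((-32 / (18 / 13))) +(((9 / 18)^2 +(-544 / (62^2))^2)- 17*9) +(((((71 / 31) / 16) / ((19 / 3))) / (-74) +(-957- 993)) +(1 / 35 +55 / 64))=-22585865069614003519 / 10606115011652160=-2129.51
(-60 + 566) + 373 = 879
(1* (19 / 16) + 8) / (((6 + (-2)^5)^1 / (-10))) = 3.53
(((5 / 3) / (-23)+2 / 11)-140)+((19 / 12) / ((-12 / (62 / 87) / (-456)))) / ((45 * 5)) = -2075583452 / 14857425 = -139.70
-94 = -94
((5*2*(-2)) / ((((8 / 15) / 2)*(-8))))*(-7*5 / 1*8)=-2625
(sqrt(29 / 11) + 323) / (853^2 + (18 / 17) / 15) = 85 * sqrt(319) / 680314481 + 27455 / 61846771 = 0.00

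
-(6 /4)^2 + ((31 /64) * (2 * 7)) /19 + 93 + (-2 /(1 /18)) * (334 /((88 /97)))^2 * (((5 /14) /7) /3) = -298816240043 /3604832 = -82893.25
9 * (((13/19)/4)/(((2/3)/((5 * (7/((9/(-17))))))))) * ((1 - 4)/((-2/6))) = -208845/152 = -1373.98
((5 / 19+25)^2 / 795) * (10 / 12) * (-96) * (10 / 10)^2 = -1228800 / 19133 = -64.22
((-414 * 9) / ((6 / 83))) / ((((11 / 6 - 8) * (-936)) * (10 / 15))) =-51543 / 3848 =-13.39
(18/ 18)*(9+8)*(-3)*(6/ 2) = -153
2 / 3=0.67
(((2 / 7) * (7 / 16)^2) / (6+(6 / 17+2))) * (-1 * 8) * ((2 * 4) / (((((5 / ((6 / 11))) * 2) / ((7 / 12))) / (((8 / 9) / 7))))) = -119 / 70290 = -0.00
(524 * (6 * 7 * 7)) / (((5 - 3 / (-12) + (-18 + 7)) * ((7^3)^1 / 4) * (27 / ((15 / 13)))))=-83840 / 6279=-13.35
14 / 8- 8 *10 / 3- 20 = -539 / 12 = -44.92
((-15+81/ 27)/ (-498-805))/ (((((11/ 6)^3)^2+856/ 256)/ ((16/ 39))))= 2985984/ 32651057413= 0.00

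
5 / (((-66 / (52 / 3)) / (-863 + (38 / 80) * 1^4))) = 1132.61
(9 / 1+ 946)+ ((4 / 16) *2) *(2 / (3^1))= 2866 / 3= 955.33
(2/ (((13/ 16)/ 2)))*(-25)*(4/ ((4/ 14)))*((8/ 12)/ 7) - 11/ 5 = -32429/ 195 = -166.30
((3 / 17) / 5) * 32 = 96 / 85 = 1.13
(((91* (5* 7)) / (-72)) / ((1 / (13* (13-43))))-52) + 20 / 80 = 51601 / 3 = 17200.33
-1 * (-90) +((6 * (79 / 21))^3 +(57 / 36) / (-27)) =1287952451 / 111132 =11589.39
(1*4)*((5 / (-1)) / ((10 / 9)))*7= -126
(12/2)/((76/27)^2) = 2187/2888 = 0.76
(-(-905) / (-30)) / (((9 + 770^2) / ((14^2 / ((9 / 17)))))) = -17738 / 941679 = -0.02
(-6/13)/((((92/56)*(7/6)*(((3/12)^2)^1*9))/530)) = -67840/299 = -226.89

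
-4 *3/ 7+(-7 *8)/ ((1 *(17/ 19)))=-7652/ 119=-64.30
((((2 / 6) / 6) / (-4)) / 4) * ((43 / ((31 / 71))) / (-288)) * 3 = 3053 / 857088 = 0.00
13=13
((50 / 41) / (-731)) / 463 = -50 / 13876573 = -0.00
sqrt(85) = 9.22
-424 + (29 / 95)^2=-3825759 / 9025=-423.91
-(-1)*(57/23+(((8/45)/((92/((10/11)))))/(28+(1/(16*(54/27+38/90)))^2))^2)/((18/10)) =465978333635327781503075/338447420734446539818929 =1.38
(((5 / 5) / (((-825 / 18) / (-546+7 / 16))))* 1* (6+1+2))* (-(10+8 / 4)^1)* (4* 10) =-2828196 / 55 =-51421.75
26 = 26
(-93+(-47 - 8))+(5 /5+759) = 612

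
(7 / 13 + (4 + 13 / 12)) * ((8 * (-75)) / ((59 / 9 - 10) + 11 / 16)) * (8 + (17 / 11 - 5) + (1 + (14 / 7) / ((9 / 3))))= 431484000 / 56771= 7600.43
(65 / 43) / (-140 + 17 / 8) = -520 / 47429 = -0.01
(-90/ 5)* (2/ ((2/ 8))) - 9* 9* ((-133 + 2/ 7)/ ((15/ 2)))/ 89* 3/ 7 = -2989422/ 21805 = -137.10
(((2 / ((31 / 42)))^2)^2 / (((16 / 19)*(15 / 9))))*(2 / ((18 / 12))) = 236488896 / 4617605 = 51.21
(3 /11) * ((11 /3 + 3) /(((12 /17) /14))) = 1190 /33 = 36.06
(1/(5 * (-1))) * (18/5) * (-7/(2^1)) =63/25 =2.52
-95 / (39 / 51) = -1615 / 13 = -124.23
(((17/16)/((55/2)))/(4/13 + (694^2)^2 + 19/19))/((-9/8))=-221/1492747776860175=-0.00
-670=-670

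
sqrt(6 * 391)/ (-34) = -sqrt(2346)/ 34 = -1.42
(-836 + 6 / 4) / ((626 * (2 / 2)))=-1669 / 1252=-1.33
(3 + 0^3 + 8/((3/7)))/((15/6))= 26/3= 8.67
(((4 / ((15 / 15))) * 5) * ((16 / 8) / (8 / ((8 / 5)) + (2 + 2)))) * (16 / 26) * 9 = 320 / 13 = 24.62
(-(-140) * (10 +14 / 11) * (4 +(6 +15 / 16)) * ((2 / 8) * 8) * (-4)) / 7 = -217000 / 11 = -19727.27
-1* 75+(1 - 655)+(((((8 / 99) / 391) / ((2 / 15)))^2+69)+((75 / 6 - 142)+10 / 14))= -1838520451987 / 2330823726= -788.79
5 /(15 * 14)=1 /42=0.02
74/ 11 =6.73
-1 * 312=-312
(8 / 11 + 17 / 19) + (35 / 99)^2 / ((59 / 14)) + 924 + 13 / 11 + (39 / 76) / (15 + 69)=1140508701623 / 1230535152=926.84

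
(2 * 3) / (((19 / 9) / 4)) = 11.37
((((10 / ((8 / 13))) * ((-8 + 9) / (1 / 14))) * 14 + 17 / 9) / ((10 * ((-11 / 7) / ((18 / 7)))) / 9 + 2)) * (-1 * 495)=-127778310 / 107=-1194189.81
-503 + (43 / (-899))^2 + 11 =-397633043 / 808201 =-492.00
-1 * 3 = -3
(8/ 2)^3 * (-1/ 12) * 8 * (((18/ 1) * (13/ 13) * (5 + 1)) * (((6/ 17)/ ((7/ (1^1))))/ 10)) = -13824/ 595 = -23.23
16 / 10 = 8 / 5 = 1.60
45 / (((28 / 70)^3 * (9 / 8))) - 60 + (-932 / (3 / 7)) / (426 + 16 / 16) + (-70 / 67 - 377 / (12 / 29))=-5758109 / 16348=-352.22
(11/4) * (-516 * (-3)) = 4257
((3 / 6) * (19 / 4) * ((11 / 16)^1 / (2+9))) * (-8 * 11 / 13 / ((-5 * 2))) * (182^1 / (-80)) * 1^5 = -1463 / 6400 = -0.23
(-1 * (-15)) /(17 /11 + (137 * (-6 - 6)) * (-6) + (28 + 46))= 11 /7289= 0.00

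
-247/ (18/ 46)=-5681/ 9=-631.22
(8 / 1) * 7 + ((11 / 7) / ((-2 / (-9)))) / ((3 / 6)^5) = 1976 / 7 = 282.29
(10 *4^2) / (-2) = -80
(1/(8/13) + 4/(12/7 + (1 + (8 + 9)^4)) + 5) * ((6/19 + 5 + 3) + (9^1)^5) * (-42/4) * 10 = -1825464772606545/44434616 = -41082042.27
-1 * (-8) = 8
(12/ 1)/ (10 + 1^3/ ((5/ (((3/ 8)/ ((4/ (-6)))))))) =960/ 791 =1.21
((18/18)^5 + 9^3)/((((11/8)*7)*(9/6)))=11680/231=50.56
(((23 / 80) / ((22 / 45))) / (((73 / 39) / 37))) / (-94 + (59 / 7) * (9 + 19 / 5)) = 387205 / 462528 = 0.84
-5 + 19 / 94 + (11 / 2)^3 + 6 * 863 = 2007681 / 376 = 5339.58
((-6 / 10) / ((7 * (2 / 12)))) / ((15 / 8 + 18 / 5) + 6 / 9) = -432 / 5159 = -0.08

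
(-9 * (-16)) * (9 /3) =432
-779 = -779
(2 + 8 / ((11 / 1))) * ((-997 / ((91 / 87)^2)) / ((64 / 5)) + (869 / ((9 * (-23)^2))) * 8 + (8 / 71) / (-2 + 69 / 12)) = -190.10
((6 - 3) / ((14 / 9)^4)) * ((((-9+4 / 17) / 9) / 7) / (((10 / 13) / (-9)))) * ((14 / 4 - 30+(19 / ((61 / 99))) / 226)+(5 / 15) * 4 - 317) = -285.25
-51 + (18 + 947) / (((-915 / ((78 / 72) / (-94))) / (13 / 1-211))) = -612467 / 11468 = -53.41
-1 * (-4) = 4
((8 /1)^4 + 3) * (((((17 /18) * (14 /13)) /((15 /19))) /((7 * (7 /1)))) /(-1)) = -1323977 /12285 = -107.77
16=16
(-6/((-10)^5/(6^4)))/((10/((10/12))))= 81/12500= 0.01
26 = 26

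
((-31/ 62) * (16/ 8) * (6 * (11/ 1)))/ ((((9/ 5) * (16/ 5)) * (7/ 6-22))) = 11/ 20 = 0.55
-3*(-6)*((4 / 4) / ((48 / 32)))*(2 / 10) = 2.40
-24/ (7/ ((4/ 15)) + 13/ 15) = -1440/ 1627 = -0.89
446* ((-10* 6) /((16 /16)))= -26760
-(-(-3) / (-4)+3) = -9 / 4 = -2.25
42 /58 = 21 /29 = 0.72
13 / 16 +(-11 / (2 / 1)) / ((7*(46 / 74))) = -1163 / 2576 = -0.45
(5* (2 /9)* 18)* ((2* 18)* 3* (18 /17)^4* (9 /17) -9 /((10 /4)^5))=1273822724736 /887410625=1435.44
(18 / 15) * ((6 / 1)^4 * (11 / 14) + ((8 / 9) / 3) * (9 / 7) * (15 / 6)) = 42808 / 35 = 1223.09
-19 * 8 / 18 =-76 / 9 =-8.44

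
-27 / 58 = -0.47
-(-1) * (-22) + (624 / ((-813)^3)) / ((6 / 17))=-11822093302 / 537367797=-22.00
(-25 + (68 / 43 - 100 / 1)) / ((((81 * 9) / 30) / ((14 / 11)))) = -247660 / 38313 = -6.46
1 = 1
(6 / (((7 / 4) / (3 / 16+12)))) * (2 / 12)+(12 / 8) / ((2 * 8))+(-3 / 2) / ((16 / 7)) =717 / 112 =6.40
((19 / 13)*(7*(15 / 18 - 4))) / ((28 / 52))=-361 / 6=-60.17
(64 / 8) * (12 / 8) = 12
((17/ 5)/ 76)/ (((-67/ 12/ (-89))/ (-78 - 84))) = -735318/ 6365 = -115.53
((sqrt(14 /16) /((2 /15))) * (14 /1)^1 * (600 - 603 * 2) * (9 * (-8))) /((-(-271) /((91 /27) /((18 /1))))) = 643370 * sqrt(14) /813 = 2960.97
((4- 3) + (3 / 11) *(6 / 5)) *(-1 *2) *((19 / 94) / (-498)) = 1387 / 1287330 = 0.00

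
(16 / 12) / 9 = 4 / 27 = 0.15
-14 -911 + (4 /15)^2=-208109 /225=-924.93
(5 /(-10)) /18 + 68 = 2447 /36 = 67.97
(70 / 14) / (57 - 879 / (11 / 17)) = -55 / 14316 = -0.00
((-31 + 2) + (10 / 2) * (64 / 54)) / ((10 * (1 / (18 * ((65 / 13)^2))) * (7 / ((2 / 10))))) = -89 / 3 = -29.67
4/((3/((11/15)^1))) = 44/45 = 0.98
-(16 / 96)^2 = -1 / 36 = -0.03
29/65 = 0.45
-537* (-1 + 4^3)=-33831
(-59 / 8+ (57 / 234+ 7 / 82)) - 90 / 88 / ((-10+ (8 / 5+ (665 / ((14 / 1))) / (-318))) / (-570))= -75.23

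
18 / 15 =6 / 5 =1.20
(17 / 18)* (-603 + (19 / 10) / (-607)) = -62223893 / 109260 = -569.50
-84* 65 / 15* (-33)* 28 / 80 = 21021 / 5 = 4204.20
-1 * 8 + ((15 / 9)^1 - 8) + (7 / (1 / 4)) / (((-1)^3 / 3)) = -295 / 3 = -98.33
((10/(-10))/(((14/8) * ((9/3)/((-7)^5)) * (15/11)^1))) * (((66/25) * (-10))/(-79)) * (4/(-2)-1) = -4648336/1975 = -2353.59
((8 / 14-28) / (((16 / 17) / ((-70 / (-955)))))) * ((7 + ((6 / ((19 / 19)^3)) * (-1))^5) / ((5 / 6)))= 19914.67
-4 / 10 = -2 / 5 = -0.40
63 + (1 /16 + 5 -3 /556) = 151359 /2224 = 68.06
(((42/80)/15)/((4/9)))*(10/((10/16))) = 63/50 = 1.26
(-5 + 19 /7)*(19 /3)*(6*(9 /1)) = -5472 /7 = -781.71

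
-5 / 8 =-0.62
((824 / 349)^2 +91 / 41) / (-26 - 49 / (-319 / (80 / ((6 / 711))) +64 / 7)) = -23527786796709 / 94724684227982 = -0.25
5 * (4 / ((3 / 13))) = 260 / 3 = 86.67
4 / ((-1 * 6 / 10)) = -20 / 3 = -6.67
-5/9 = -0.56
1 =1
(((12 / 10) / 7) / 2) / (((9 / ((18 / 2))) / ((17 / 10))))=51 / 350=0.15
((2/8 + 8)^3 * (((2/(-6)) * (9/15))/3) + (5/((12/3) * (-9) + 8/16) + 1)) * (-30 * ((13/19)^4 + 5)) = 847815696261/148044656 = 5726.76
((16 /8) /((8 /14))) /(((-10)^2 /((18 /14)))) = 9 /200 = 0.04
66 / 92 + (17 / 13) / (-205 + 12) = 82015 / 115414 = 0.71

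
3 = 3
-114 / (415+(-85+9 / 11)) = -418 / 1213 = -0.34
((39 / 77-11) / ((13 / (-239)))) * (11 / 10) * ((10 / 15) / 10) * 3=96556 / 2275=42.44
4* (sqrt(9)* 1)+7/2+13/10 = 84/5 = 16.80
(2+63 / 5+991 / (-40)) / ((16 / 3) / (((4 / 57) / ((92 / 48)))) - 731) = 1221 / 70240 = 0.02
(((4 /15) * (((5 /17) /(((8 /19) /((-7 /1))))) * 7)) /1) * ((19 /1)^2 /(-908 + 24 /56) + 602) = -1186087483 /216002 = -5491.09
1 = 1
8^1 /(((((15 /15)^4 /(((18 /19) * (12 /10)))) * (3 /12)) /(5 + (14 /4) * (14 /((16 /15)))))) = 35208 /19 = 1853.05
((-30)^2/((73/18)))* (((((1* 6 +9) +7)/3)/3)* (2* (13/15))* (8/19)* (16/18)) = 1464320/4161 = 351.92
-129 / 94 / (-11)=0.12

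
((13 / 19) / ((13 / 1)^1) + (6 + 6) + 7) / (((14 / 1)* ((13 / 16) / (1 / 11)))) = 2896 / 19019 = 0.15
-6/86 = -3/43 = -0.07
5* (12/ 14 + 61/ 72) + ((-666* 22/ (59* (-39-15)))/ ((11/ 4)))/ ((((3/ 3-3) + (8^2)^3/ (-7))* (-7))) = 3690677651/ 433085016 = 8.52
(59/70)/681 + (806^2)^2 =20118023872084379/47670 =422026932496.00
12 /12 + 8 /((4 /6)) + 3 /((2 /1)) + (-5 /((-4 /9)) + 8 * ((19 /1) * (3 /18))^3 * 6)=55799 /36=1549.97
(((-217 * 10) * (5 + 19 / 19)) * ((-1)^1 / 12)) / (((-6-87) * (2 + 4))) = -35 / 18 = -1.94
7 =7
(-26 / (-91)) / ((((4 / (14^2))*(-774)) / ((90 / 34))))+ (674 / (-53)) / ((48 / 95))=-25.22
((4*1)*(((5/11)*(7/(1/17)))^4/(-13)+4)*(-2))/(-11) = -1002663514344/2093663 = -478903.97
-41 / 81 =-0.51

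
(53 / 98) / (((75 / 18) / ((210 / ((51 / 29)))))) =9222 / 595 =15.50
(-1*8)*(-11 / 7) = 88 / 7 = 12.57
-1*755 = -755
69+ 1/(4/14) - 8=129/2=64.50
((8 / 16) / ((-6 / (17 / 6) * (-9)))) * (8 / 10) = 17 / 810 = 0.02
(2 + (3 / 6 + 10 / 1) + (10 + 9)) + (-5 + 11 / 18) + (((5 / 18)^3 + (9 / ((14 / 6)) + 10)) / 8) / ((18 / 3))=53692211 / 1959552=27.40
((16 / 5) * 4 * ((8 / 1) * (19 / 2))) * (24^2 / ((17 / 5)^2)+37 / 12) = 223127488 / 4335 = 51471.16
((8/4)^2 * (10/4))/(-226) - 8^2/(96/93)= -7011/113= -62.04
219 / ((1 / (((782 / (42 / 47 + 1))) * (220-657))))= -3517468062 / 89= -39522113.06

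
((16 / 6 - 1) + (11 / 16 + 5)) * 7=51.48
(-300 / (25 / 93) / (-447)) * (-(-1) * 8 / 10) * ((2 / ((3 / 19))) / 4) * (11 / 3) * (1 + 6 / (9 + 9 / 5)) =725648 / 20115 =36.07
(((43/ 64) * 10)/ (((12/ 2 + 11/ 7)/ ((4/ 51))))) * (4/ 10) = 301/ 10812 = 0.03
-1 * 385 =-385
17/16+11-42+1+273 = 3905/16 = 244.06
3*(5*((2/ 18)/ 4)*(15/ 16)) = 25/ 64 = 0.39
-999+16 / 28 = -6989 / 7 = -998.43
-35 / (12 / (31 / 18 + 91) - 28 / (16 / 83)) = 0.24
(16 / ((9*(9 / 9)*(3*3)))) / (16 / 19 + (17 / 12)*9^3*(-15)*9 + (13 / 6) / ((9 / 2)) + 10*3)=-1216 / 858084387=-0.00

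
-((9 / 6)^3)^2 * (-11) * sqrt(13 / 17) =8019 * sqrt(221) / 1088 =109.57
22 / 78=11 / 39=0.28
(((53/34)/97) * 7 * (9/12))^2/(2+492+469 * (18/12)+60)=0.00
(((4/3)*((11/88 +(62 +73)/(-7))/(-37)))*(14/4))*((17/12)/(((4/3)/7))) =3451/192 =17.97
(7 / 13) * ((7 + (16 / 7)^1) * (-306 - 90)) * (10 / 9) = -2200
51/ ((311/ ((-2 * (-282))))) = 28764/ 311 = 92.49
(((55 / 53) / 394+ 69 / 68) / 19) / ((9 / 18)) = 722299 / 6744886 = 0.11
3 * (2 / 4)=1.50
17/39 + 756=29501/39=756.44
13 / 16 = 0.81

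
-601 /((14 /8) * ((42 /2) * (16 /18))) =-1803 /98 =-18.40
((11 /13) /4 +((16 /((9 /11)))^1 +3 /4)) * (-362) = -868981 /117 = -7427.19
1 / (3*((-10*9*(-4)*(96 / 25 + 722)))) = 5 / 3919536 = 0.00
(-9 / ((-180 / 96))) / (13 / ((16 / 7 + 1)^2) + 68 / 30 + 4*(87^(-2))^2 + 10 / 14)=2545727819796 / 2219615440627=1.15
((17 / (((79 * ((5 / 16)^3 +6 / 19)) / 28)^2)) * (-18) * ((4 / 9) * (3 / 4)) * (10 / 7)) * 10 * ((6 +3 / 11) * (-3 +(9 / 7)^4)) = 2560.00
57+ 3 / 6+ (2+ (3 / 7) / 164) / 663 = 43766929 / 761124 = 57.50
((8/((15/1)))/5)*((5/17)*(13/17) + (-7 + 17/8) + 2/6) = -29941/65025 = -0.46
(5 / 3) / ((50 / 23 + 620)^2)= 529 / 122865660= 0.00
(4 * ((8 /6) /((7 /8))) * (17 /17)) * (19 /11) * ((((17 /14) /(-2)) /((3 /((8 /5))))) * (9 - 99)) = 165376 /539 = 306.82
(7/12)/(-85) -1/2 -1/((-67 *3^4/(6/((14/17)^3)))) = -26628247/52741395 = -0.50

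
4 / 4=1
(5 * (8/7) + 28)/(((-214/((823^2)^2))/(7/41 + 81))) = -180162610402737664/30709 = -5866769038481.80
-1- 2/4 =-3/2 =-1.50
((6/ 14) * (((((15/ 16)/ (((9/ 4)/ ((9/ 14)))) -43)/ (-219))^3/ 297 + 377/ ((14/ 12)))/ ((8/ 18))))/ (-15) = -35406048889969909/ 1704387721107456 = -20.77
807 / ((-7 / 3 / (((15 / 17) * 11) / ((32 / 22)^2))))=-48335265 / 30464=-1586.64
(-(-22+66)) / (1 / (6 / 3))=-88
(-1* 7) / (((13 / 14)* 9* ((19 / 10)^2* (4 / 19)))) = -2450 / 2223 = -1.10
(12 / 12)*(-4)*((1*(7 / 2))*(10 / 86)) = -70 / 43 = -1.63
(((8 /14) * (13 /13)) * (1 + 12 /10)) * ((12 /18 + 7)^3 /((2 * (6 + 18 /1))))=133837 /11340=11.80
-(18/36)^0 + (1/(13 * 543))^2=-49829480/49829481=-1.00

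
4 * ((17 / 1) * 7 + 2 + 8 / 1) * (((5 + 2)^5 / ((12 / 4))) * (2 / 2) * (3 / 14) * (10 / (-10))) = -619458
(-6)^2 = 36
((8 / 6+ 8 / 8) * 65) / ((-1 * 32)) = -455 / 96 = -4.74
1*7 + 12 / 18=7.67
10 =10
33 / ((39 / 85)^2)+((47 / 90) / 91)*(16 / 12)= 25035847 / 159705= 156.76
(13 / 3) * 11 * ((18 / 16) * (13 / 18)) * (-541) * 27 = -9051471 / 16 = -565716.94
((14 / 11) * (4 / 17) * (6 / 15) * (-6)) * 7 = -4704 / 935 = -5.03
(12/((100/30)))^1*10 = 36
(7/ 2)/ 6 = 7/ 12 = 0.58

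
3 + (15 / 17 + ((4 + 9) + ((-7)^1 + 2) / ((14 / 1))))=3933 / 238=16.53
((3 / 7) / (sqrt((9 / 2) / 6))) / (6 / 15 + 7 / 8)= 80 * sqrt(3) / 357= 0.39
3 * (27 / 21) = 27 / 7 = 3.86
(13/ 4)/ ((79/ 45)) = 1.85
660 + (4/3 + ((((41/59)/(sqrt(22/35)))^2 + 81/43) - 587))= 760543939/9879078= 76.99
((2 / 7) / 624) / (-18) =-1 / 39312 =-0.00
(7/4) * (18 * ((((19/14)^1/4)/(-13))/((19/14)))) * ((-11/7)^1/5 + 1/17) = 171/1105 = 0.15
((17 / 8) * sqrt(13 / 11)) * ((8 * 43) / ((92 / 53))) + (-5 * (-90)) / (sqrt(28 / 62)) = 38743 * sqrt(143) / 1012 + 225 * sqrt(434) / 7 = 1127.43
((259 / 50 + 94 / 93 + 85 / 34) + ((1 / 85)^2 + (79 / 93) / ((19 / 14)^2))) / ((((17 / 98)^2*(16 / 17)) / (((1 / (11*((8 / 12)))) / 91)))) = 761452195721 / 1572467553800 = 0.48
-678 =-678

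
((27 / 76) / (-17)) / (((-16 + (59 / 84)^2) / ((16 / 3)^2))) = 1354752 / 35341045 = 0.04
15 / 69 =5 / 23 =0.22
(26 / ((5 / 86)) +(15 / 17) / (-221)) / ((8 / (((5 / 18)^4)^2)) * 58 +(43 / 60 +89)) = 7875540937500 / 230527870804899551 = 0.00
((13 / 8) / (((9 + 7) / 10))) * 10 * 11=3575 / 32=111.72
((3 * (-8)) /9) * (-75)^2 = -15000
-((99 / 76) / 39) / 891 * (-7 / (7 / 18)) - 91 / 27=-44945 / 13338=-3.37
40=40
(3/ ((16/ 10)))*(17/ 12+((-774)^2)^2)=21533523226645/ 32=672922600832.66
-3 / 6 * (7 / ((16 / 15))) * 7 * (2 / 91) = -105 / 208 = -0.50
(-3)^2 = 9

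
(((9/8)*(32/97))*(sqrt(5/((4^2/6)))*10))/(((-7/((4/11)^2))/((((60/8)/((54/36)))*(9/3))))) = -21600*sqrt(30)/82159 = -1.44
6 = 6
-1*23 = -23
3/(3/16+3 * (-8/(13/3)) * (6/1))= -208/2291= -0.09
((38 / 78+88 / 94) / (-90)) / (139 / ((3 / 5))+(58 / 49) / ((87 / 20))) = -127841 / 1874884050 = -0.00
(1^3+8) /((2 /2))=9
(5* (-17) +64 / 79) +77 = -568 / 79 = -7.19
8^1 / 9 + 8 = 80 / 9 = 8.89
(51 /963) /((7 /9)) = 51 /749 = 0.07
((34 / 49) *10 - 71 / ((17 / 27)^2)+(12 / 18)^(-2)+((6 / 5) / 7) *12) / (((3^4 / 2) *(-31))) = 47538751 / 355582710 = 0.13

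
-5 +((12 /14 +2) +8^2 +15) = 76.86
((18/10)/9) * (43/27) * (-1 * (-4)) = 172/135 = 1.27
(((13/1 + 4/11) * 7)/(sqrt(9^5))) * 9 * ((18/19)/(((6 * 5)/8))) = 2744/3135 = 0.88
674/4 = 337/2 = 168.50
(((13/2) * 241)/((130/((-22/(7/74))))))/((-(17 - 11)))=98087/210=467.08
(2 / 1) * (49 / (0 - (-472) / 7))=343 / 236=1.45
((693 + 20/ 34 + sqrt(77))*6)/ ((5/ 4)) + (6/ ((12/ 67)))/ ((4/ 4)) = 24*sqrt(77)/ 5 + 571663/ 170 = 3404.84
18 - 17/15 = 253/15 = 16.87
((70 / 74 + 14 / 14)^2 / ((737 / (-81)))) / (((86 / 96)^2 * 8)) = -120932352 / 1865554097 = -0.06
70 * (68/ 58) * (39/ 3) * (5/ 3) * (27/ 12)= 116025/ 29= 4000.86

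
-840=-840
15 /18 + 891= 5351 /6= 891.83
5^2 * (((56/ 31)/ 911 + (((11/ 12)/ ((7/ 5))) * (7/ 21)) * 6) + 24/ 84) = 47362475/ 1186122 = 39.93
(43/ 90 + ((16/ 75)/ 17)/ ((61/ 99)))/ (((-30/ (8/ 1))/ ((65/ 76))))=-0.11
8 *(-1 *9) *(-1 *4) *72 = 20736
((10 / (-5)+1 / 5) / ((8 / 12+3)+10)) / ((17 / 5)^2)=-135 / 11849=-0.01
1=1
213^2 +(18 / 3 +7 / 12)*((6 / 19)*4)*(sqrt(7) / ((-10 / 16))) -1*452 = 44917 -1264*sqrt(7) / 95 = 44881.80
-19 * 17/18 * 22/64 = -3553/576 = -6.17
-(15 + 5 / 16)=-245 / 16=-15.31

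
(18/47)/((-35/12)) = -216/1645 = -0.13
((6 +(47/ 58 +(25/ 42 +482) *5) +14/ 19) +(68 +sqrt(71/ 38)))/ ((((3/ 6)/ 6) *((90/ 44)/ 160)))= 1408 *sqrt(2698)/ 57 +81085886464/ 34713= 2337177.01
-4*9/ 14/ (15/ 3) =-18/ 35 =-0.51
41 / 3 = 13.67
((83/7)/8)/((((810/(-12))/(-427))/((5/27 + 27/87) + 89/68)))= 486407473/28751760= 16.92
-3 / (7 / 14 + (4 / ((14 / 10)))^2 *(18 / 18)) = -98 / 283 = -0.35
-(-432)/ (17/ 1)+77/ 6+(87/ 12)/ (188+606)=6196267/ 161976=38.25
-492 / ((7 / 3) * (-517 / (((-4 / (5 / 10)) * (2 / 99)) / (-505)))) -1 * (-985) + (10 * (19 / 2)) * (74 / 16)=229079916267 / 160828360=1424.38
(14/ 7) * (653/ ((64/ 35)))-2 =22791/ 32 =712.22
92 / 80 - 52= -1017 / 20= -50.85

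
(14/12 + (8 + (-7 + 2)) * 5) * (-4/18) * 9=-97/3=-32.33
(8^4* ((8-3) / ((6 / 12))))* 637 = 26091520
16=16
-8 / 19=-0.42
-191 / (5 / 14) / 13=-41.14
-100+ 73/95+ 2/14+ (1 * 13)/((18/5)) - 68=-1956827/11970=-163.48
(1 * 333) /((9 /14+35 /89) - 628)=-138306 /260399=-0.53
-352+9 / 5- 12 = -1811 / 5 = -362.20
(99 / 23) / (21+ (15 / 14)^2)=6468 / 33281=0.19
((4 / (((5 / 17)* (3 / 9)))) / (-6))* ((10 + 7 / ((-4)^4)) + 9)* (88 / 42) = -910877 / 3360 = -271.09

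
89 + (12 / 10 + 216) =306.20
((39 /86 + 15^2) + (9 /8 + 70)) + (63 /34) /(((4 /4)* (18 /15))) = 1743421 /5848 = 298.12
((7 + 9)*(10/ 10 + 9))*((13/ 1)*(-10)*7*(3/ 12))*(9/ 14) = -23400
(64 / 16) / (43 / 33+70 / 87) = 3828 / 2017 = 1.90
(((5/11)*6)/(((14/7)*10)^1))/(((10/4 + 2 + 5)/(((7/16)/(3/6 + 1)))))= 7/1672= 0.00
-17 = -17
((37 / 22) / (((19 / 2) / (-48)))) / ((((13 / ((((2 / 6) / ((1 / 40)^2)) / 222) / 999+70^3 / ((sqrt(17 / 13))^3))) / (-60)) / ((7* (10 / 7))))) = 89958114.55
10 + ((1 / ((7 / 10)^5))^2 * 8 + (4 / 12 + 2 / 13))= 3235532376841 / 11016534711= 293.70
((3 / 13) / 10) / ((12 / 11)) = 11 / 520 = 0.02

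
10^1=10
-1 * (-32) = 32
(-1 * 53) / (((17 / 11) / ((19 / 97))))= -11077 / 1649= -6.72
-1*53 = -53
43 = 43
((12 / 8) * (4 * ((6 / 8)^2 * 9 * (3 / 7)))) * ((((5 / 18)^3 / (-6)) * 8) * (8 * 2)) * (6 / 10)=-25 / 7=-3.57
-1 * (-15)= 15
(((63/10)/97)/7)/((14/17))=153/13580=0.01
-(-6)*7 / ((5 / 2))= 84 / 5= 16.80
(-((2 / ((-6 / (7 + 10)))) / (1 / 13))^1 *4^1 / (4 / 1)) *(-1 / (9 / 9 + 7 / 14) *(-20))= 982.22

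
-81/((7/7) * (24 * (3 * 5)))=-9/40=-0.22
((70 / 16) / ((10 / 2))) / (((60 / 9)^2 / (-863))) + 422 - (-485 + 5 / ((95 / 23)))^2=-269909297609 / 1155200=-233647.25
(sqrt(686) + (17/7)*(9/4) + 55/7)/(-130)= -0.30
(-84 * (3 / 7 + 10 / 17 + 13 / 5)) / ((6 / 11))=-47344 / 85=-556.99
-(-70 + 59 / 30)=2041 / 30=68.03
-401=-401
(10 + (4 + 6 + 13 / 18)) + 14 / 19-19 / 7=44875 / 2394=18.74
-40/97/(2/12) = -240/97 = -2.47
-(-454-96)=550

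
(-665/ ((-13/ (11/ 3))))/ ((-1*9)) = -7315/ 351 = -20.84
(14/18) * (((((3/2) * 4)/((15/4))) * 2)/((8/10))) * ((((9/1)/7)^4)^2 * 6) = 114791256/823543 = 139.39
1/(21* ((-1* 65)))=-1/1365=-0.00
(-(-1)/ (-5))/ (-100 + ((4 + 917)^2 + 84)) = -1/ 4241125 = -0.00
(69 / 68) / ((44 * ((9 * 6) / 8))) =23 / 6732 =0.00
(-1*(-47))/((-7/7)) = -47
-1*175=-175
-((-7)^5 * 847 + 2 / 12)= 14235528.83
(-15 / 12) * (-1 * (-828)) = -1035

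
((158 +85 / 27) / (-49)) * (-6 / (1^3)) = 19.73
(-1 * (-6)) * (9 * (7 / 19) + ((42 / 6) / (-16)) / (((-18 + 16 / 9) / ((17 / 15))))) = 2227869 / 110960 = 20.08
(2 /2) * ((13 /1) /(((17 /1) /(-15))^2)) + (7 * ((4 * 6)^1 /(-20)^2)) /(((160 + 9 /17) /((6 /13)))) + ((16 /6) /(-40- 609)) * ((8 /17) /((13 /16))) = 5050430674568 /499057619775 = 10.12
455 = 455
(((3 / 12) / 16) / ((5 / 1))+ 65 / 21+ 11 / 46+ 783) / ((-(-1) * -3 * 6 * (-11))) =121536323 / 30602880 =3.97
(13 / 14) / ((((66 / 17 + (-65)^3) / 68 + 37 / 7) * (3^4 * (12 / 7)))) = -0.00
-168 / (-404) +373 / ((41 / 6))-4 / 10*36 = 840648 / 20705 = 40.60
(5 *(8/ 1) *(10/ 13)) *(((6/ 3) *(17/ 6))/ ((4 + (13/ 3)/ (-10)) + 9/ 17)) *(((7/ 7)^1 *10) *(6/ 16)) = 159.63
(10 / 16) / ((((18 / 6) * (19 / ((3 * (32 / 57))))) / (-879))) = -5860 / 361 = -16.23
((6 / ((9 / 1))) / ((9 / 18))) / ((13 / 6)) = 8 / 13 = 0.62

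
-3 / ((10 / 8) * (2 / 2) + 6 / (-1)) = 12 / 19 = 0.63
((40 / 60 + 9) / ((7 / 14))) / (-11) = -58 / 33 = -1.76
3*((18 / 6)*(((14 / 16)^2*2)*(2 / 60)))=147 / 320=0.46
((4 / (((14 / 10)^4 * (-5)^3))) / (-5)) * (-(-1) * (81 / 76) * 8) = 648 / 45619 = 0.01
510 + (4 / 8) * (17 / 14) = 14297 / 28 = 510.61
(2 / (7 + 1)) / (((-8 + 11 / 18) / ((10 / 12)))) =-15 / 532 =-0.03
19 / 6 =3.17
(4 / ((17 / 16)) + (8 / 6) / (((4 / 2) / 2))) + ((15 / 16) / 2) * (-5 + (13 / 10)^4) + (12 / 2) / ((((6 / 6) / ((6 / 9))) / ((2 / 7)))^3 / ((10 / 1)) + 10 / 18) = 1269084026317 / 282495936000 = 4.49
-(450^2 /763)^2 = -41006250000 /582169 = -70437.02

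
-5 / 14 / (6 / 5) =-25 / 84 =-0.30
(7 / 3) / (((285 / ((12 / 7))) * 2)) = 2 / 285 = 0.01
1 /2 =0.50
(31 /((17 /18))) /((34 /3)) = 837 /289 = 2.90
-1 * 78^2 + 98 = -5986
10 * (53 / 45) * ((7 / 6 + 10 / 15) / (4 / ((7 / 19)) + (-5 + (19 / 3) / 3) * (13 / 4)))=8162 / 555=14.71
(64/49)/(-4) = -16/49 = -0.33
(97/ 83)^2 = 9409/ 6889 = 1.37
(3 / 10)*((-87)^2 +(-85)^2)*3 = 66573 / 5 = 13314.60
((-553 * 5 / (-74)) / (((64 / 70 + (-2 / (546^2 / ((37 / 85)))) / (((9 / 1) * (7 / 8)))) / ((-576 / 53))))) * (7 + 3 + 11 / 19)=-15970130270148600 / 3398894858881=-4698.62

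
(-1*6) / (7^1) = -6 / 7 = -0.86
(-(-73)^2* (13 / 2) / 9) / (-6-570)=69277 / 10368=6.68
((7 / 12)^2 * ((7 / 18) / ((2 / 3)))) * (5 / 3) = 1715 / 5184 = 0.33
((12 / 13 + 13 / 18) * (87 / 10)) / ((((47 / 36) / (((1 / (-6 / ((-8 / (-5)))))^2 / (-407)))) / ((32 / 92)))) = -25984 / 38997075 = -0.00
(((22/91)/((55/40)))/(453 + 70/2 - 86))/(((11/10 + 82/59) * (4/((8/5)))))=1888/26869479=0.00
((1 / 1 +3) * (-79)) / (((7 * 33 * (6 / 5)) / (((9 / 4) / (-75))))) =79 / 2310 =0.03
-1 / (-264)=1 / 264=0.00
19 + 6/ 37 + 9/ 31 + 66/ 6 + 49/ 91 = 462106/ 14911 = 30.99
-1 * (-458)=458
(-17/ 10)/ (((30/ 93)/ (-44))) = 5797/ 25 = 231.88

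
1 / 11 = 0.09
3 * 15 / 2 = 45 / 2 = 22.50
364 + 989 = 1353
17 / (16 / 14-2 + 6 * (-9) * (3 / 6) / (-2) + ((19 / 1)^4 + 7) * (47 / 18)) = 2142 / 42879505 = 0.00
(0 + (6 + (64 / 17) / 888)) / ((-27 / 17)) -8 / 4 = -17324 / 2997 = -5.78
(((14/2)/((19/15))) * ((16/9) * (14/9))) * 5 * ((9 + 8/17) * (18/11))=12622400/10659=1184.20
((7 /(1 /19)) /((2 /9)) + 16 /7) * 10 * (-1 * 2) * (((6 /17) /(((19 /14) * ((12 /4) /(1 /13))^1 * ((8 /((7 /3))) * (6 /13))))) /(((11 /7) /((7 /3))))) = -14424865 /191862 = -75.18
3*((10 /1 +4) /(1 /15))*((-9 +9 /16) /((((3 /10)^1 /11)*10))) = -155925 /8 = -19490.62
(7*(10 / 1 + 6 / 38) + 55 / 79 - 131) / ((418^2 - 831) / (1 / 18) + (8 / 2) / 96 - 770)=-2132568 / 112730048797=-0.00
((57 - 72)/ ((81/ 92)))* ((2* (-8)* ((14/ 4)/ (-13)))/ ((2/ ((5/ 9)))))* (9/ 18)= -32200/ 3159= -10.19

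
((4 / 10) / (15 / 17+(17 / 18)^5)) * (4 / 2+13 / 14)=1317028896 / 1836838115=0.72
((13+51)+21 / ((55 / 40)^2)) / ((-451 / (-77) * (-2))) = -31808 / 4961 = -6.41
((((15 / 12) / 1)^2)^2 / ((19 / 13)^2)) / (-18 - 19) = -105625 / 3419392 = -0.03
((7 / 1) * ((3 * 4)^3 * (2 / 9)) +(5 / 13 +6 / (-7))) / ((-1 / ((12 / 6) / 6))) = -244565 / 273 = -895.84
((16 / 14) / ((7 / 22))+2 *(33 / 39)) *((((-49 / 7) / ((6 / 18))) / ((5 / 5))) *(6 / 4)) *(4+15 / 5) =-15147 / 13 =-1165.15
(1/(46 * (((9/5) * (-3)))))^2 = 25/1542564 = 0.00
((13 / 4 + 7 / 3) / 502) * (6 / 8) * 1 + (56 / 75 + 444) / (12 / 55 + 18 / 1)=1474038161 / 60360480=24.42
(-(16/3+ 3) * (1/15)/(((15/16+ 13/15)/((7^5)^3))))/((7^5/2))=-225980199200/1299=-173964741.49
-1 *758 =-758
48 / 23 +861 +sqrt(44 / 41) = 2*sqrt(451) / 41 +19851 / 23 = 864.12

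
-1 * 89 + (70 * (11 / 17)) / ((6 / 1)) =-4154 / 51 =-81.45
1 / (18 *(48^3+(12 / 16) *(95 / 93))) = 62 / 123421527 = 0.00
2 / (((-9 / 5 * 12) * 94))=-5 / 5076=-0.00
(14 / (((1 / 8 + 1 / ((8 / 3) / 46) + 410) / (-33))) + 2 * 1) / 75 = 3142 / 256425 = 0.01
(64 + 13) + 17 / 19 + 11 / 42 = 62369 / 798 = 78.16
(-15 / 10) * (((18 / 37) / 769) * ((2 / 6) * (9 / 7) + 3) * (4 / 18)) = -144 / 199171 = -0.00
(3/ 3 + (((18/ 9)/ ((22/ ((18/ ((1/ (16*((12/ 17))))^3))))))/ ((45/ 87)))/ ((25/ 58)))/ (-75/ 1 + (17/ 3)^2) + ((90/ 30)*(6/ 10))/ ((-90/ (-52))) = -640219331899/ 2607574750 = -245.52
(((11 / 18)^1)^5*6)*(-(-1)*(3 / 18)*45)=3.84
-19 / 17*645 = -12255 / 17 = -720.88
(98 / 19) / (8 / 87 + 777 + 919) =609 / 200260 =0.00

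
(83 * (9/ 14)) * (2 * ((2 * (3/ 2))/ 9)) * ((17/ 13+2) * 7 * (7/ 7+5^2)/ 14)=10707/ 7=1529.57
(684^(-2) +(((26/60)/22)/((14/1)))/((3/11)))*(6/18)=84509/49124880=0.00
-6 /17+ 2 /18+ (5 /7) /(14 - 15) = -1024 /1071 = -0.96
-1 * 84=-84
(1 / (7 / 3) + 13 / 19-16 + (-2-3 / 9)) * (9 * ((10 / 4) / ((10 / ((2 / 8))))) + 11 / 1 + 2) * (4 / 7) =-213001 / 1596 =-133.46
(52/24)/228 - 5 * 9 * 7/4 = -107717/1368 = -78.74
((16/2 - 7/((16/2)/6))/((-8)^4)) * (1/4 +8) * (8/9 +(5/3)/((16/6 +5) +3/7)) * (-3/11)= -3685/2228224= -0.00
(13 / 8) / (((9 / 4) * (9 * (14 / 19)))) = 247 / 2268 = 0.11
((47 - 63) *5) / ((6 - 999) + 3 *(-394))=16 / 435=0.04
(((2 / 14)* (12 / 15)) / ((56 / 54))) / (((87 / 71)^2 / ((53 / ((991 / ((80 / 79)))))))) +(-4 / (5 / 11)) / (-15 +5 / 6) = 857170139064 / 1371139845425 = 0.63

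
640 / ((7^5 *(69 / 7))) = 640 / 165669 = 0.00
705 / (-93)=-235 / 31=-7.58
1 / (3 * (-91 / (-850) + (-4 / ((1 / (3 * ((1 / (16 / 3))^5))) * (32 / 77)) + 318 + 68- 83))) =3565158400 / 3241802461017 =0.00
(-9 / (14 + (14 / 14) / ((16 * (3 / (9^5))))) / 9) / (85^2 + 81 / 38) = -608 / 5467079317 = -0.00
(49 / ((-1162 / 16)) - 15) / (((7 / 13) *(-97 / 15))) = 253695 / 56357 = 4.50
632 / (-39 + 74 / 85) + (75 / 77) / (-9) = -254905 / 15279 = -16.68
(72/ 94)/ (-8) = -9/ 94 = -0.10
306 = 306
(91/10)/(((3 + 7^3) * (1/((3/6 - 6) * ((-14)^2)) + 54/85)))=833833/20111942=0.04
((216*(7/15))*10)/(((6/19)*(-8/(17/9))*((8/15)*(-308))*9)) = 0.51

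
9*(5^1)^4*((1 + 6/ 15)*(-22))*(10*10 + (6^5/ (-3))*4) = 1778931000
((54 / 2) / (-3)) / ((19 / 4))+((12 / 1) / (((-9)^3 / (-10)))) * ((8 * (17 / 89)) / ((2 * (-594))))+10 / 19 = -167029534 / 122041161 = -1.37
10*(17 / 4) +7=99 / 2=49.50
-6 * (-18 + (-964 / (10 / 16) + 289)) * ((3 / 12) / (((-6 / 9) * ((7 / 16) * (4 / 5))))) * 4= -228852 / 7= -32693.14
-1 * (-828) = 828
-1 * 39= -39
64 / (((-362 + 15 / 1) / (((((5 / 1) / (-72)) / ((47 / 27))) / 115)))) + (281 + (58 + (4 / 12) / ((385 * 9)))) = 1321842057422 / 3899237265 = 339.00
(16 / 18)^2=64 / 81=0.79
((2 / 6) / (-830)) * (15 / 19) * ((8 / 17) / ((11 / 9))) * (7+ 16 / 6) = -348 / 294899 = -0.00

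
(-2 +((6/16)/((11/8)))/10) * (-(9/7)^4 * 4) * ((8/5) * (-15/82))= -6.31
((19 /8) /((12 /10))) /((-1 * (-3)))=95 /144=0.66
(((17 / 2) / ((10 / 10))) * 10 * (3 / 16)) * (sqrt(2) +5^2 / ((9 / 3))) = 255 * sqrt(2) / 16 +2125 / 16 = 155.35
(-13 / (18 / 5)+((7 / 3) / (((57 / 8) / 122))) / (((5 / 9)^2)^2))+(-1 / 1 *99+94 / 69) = 1564174217 / 4916250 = 318.16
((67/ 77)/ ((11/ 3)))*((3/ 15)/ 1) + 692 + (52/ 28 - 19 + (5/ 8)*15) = 684.28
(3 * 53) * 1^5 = 159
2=2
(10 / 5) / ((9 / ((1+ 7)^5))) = 65536 / 9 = 7281.78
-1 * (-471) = 471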